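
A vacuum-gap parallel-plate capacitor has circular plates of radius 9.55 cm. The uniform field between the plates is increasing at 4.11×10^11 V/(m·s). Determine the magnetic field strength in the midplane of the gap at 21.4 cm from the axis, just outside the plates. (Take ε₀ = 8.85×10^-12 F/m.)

Through the whole plate area (πR² = 0.02865 m²), I_d = ε₀ πR² dE/dt = 0.1042 A.
With r > R the enclosed displacement current is the full I_d; B = μ₀ I_d / (2πr) = 9.74×10^-8 T.

9.74×10^-8 T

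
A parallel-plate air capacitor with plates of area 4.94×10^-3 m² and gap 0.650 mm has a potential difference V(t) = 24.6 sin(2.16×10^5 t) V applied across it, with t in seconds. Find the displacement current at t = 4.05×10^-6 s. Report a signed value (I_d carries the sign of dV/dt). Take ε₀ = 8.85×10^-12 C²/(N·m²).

2.29×10^-4 A

dE/dt = (V₀ω/d)·cos(ωt) with ωt = 0.8748 rad: (24.6)(2.16×10^5)(0.6412)/(6.50×10^-4) = 5.242×10^9 V/(m·s).
I_d = ε₀ A dE/dt = (8.85×10^-12)(4.94×10^-3)(5.242×10^9) = 2.29×10^-4 A.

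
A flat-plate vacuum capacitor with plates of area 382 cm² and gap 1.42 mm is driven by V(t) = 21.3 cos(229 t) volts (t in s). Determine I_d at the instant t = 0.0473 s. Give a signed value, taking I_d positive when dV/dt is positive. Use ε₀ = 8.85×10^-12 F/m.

1.15×10^-6 A

dV/dt = (21.3)(229)·−sin(10.8317) = 4812 V/s.
I_d = C dV/dt with C = ε₀A/d = (8.85×10^-12)(0.0382)/(1.42×10^-3) = 2.381×10^-10 F, so I_d = (2.381×10^-10)(4812) = 1.15×10^-6 A.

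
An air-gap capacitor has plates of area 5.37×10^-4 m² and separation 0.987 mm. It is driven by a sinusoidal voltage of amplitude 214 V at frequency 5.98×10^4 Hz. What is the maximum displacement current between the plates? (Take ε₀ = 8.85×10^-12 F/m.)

3.87×10^-4 A

(dE/dt)_max = V₀ω/d = 8.146×10^10 V/(m·s); ω = 2πf = 3.757×10^5 rad/s.
I_d,max = ε₀ A (dE/dt)_max = (8.85×10^-12)(5.37×10^-4)(8.146×10^10) = 3.87×10^-4 A.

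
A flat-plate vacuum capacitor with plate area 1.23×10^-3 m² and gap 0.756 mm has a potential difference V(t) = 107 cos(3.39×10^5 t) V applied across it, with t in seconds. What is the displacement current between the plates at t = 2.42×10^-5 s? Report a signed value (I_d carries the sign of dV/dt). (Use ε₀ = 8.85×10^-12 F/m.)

dE/dt = (V₀ω/d)·−sin(ωt) with ωt = 8.2038 rad: (107)(3.39×10^5)(-0.9394)/(7.56×10^-4) = -4.507×10^10 V/(m·s).
I_d = ε₀ A dE/dt = (8.85×10^-12)(1.23×10^-3)(-4.507×10^10) = -4.91×10^-4 A.

-4.91×10^-4 A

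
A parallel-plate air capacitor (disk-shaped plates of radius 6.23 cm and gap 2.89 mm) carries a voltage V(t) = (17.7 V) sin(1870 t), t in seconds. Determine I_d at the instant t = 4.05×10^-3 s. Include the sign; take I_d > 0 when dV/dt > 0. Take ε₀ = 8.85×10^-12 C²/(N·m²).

dV/dt = (17.7)(1870)·cos(7.5735) = 9162 V/s.
I_d = C dV/dt with C = ε₀A/d = (8.85×10^-12)(0.01219)/(2.89×10^-3) = 3.733×10^-11 F, so I_d = (3.733×10^-11)(9162) = 3.42×10^-7 A.

3.42×10^-7 A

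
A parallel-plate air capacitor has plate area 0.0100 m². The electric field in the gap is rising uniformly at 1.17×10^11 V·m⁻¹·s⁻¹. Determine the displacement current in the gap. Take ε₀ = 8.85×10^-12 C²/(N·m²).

0.0104 A

I_d = ε₀ A (dE/dt) = (8.85×10^-12)(0.0100 m²)(1.17×10^11) = 0.0104 A.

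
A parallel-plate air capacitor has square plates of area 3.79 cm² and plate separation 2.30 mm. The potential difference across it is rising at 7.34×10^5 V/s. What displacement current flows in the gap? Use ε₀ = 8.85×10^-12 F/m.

The displacement current equals the charging current C dV/dt. With C = ε₀A/d = (8.85×10^-12)(3.79×10^-4)/(2.30×10^-3) = 1.458×10^-12 F, I_d = (1.458×10^-12)(7.34×10^5) = 1.07×10^-6 A.

1.07×10^-6 A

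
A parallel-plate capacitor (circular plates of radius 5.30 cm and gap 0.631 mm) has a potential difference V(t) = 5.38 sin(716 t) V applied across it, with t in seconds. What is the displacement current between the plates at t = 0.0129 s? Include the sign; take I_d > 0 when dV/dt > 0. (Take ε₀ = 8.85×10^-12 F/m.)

-4.68×10^-7 A

C = ε₀A/d = (8.85×10^-12)(8.825×10^-3)/(6.31×10^-4) = 1.238×10^-10 F. dV/dt = V₀ω·cos(ωt); at ωt = 9.2364 rad this factor is -0.9823.
I_d = C dV/dt = (1.238×10^-10)(5.38)(716)(-0.9823) = -4.68×10^-7 A.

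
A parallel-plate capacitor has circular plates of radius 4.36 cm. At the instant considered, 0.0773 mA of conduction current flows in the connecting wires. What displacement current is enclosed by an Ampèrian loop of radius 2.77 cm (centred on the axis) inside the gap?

Between the plates the displacement current equals the wire current: I_d = 0.0773 mA = 7.73×10^-5 A.
Since J_d is uniform, the enclosed fraction is (r/R)² = 0.4036, giving I_d,enc = 3.12×10^-5 A.

3.12×10^-5 A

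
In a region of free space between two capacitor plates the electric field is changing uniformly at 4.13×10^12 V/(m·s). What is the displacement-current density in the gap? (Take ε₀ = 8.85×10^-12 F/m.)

J_d = ε₀ ∂E/∂t, so J_d = 36.6 A/m².

36.6 A/m²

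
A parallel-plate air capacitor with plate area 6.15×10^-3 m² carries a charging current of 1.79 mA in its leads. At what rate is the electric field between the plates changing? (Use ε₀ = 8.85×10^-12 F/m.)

The displacement current between the plates equals the conduction current, I_d = 1.79 mA.
Since I_d = ε₀ A dE/dt, dE/dt = I_d/(ε₀A) = (1.79×10^-3)/((8.85×10^-12)(6.15×10^-3)) = 3.29×10^10 V/(m·s).

3.29×10^10 V/(m·s)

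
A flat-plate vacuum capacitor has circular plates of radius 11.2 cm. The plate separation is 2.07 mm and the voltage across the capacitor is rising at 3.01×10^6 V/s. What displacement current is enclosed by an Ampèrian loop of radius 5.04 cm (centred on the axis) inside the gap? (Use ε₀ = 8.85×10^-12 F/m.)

1.03×10^-4 A

I_d = C dV/dt with C = ε₀πR²/d = 1.685×10^-10 F, so I_d = (1.685×10^-10)(3.01×10^6) = 5.072×10^-4 A.
Through an area πr² the displacement current is I_d·(πr²/πR²) = I_d (r/R)² = 1.03×10^-4 A.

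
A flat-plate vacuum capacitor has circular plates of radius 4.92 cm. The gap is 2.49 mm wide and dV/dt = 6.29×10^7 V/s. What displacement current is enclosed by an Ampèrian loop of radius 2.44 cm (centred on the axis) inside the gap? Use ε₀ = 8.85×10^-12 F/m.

With E = V/d, dE/dt = 2.526×10^10 V/(m·s) and πR² = 7.605×10^-3 m², giving I_d = ε₀ πR² dE/dt = 1.700×10^-3 A.
Through an area πr² the displacement current is I_d·(πr²/πR²) = I_d (r/R)² = 4.18×10^-4 A.

4.18×10^-4 A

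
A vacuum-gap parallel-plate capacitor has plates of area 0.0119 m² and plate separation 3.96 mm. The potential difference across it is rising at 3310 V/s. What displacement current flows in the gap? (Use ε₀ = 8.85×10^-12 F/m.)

C = ε₀A/d = (8.85×10^-12)(0.0119)/(3.96×10^-3) = 2.659×10^-11 F.
I_d = C dV/dt = (2.659×10^-11)(3310) = 8.80×10^-8 A.

8.80×10^-8 A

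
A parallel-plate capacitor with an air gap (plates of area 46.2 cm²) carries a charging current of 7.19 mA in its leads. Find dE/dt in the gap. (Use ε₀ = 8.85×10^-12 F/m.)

The displacement current between the plates equals the conduction current, I_d = 7.19 mA.
Then dE/dt = I_d/(ε₀A) = 1.76×10^11 V/(m·s).

1.76×10^11 V/(m·s)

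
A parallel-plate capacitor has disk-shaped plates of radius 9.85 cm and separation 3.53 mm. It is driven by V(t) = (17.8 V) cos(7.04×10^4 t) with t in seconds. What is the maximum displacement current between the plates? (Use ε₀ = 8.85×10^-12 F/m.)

C = ε₀A/d = (8.85×10^-12)(0.03048)/(3.53×10^-3) = 7.642×10^-11 F; ω = 7.04×10^4 rad/s.
I_d = C dV/dt, so |I_d|_max = C V₀ ω = (7.642×10^-11)(17.8)(7.04×10^4) = 9.58×10^-5 A.

9.58×10^-5 A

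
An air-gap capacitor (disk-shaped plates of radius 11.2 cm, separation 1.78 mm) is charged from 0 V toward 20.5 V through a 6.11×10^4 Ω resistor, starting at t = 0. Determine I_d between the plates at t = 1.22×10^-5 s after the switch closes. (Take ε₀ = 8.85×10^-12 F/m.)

C = ε₀A/d = (8.85×10^-12)(0.03941)/(1.78×10^-3) = 1.959×10^-10 F and τ = RC = 1.197×10^-5 s. I_d in the gap equals the RC charging current.
I_d(t) = (V₀/R) e^(−t/τ) = 3.355×10^-4 · e^(−1.019) = 1.21×10^-4 A.

1.21×10^-4 A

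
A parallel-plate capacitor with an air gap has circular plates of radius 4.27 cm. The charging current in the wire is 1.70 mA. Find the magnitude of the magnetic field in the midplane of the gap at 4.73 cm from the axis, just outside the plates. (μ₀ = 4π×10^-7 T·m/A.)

Between the plates the displacement current equals the wire current: I_d = 1.70 mA = 1.70×10^-3 A.
For r ≥ R the full I_d is enclosed: B = μ₀ I_d/(2πr) = (4π×10^-7)(1.70×10^-3)/(2π·0.0473) = 7.19×10^-9 T.

7.19×10^-9 T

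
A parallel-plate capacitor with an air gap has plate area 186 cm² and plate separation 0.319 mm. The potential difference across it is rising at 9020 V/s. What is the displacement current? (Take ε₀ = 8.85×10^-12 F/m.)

4.65×10^-6 A

C = ε₀A/d = (8.85×10^-12)(0.0186)/(3.19×10^-4) = 5.160×10^-10 F.
I_d = C dV/dt = (5.160×10^-10)(9020) = 4.65×10^-6 A.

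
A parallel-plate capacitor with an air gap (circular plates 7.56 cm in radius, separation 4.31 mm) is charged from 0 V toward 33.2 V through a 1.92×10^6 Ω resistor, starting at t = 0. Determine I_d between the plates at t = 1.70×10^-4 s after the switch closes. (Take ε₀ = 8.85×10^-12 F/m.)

C = ε₀A/d = (8.85×10^-12)(0.01796)/(4.31×10^-3) = 3.688×10^-11 F, so τ = RC = 7.081×10^-5 s.
The conduction current is I(t) = (V₀/R) e^(−t/τ), and the displacement current between the plates equals it.
t/τ = 2.401; I_d = (33.2/1.92×10^6) · e^(−2.401) = (1.729×10^-5)(0.09063) = 1.57×10^-6 A.

1.57×10^-6 A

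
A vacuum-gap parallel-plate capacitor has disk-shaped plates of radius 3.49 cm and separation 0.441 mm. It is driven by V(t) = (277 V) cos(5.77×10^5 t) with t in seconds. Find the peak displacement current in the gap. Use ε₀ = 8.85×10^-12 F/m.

(dE/dt)_max = V₀ω/d = 3.624×10^11 V/(m·s); ω = 5.77×10^5 rad/s.
I_d,max = ε₀ A (dE/dt)_max = (8.85×10^-12)(3.826×10^-3)(3.624×10^11) = 0.0123 A.

0.0123 A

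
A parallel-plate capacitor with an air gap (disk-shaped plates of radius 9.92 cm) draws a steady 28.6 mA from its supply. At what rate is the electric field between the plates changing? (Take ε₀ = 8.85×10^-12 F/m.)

1.05×10^11 V/(m·s)

Charge continuity gives I_d = I = 0.0286 A between the plates.
Since I_d = ε₀ A dE/dt, dE/dt = I_d/(ε₀A) = (0.0286)/((8.85×10^-12)(0.03092)) = 1.05×10^11 V/(m·s).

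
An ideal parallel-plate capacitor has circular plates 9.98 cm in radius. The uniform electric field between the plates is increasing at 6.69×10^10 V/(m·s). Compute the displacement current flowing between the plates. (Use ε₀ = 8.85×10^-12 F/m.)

0.0185 A

With a uniform field, Φ_E = EA, so I_d = ε₀ A dE/dt = 0.0185 A.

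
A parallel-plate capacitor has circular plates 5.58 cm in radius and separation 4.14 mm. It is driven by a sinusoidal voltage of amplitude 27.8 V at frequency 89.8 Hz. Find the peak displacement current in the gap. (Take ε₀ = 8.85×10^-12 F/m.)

3.28×10^-7 A

(dE/dt)_max = V₀ω/d = 3.789×10^6 V/(m·s); ω = 2πf = 564.2 rad/s.
I_d,max = ε₀ A (dE/dt)_max = (8.85×10^-12)(9.782×10^-3)(3.789×10^6) = 3.28×10^-7 A.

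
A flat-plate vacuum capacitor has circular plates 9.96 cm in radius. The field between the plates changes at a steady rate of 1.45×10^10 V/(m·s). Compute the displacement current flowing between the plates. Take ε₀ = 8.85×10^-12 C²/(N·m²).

The displacement current is ε₀ times dΦ_E/dt = ε₀ A dE/dt = (8.85×10^-12)(0.03117)(1.45×10^10) = 4.00×10^-3 A.

4.00×10^-3 A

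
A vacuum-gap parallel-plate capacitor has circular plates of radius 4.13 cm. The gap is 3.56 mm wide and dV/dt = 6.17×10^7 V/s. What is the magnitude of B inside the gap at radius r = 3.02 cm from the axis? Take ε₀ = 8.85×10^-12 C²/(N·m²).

2.91×10^-9 T

With E = V/d, dE/dt = 1.733×10^10 V/(m·s) and πR² = 5.359×10^-3 m², giving I_d = ε₀ πR² dE/dt = 8.219×10^-4 A.
For r < R the Ampère–Maxwell law gives B(2πr) = μ₀ I_d (r²/R²), so B = μ₀ I_d r/(2πR²) = (4π×10^-7)(8.219×10^-4)(0.0302)/(2π·0.0413²) = 2.91×10^-9 T.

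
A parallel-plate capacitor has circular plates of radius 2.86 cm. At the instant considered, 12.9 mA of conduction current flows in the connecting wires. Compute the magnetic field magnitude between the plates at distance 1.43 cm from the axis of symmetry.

By continuity the displacement current in the gap matches the conduction current: I_d = 0.0129 A.
For r < R the Ampère–Maxwell law gives B(2πr) = μ₀ I_d (r²/R²), so B = μ₀ I_d r/(2πR²) = (4π×10^-7)(0.0129)(0.0143)/(2π·0.0286²) = 4.51×10^-8 T.

4.51×10^-8 T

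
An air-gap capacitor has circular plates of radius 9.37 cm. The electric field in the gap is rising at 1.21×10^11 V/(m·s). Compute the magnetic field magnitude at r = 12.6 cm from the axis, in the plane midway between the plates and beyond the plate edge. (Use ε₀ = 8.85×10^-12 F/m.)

Total displacement current: I_d = ε₀(πR²)(dE/dt) = (8.85×10^-12)(0.02758)(1.21×10^11) = 0.02953 A.
With r > R the enclosed displacement current is the full I_d; B = μ₀ I_d / (2πr) = 4.69×10^-8 T.

4.69×10^-8 T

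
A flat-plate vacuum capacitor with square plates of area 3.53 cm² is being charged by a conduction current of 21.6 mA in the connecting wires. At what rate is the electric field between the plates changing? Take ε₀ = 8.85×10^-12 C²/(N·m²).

6.91×10^12 V/(m·s)

By continuity, I_d in the gap equals the 21.6 mA flowing in the wire.
Then dE/dt = I_d/(ε₀A) = 6.91×10^12 V/(m·s).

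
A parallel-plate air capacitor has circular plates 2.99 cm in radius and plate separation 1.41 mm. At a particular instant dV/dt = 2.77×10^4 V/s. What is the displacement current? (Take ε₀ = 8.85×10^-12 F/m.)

The displacement current equals the charging current C dV/dt. With C = ε₀A/d = (8.85×10^-12)(2.809×10^-3)/(1.41×10^-3) = 1.763×10^-11 F, I_d = (1.763×10^-11)(2.77×10^4) = 4.88×10^-7 A.

4.88×10^-7 A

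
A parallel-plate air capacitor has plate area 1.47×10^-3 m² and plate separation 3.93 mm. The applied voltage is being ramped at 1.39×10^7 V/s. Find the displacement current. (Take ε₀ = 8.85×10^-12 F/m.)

E = V/d so dE/dt = (dV/dt)/d = 3.537×10^9 V/(m·s), and I_d = ε₀ A dE/dt = (8.85×10^-12)(1.47×10^-3)(3.537×10^9) = 4.60×10^-5 A.

4.60×10^-5 A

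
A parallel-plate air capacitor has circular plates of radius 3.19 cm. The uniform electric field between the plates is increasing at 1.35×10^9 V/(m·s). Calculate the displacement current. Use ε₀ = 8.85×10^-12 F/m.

3.82×10^-5 A

The displacement current is ε₀ times dΦ_E/dt = ε₀ A dE/dt = (8.85×10^-12)(3.197×10^-3)(1.35×10^9) = 3.82×10^-5 A.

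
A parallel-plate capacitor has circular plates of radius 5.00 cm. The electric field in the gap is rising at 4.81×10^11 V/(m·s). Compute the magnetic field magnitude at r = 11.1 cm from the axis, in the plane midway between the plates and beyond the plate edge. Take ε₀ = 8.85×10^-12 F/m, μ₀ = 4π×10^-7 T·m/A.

6.02×10^-8 T

I_d = ε₀ dΦ_E/dt = ε₀ πR² (dE/dt) = (8.85×10^-12)(7.854×10^-3)(4.81×10^11) = 0.03343 A through the full plate area.
For r ≥ R the full I_d is enclosed: B = μ₀ I_d/(2πr) = (4π×10^-7)(0.03343)/(2π·0.111) = 6.02×10^-8 T.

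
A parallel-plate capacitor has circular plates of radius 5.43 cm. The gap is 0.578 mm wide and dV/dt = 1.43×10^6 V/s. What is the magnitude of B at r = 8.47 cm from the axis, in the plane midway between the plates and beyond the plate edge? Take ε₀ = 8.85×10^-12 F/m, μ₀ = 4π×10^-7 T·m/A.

4.79×10^-10 T

I_d = C dV/dt with C = ε₀πR²/d = 1.418×10^-10 F, so I_d = (1.418×10^-10)(1.43×10^6) = 2.028×10^-4 A.
Outside the plates the loop encloses all of I_d, so B·2πr = μ₀ I_d and B = 4.79×10^-10 T.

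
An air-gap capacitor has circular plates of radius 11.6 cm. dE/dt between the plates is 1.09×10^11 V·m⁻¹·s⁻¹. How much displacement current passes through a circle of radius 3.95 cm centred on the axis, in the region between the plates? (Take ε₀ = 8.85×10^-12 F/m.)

Total displacement current: I_d = ε₀(πR²)(dE/dt) = (8.85×10^-12)(0.04227)(1.09×10^11) = 0.04078 A.
The field is uniform, so I_d,enc = I_d (r/R)² = (0.04078)(3.95/11.6)² = 4.73×10^-3 A.

4.73×10^-3 A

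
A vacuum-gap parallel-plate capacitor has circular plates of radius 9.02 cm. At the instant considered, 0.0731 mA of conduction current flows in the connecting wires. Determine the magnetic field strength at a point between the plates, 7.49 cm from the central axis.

By continuity the displacement current in the gap matches the conduction current: I_d = 7.31×10^-5 A.
An Ampèrian loop of radius r encloses a fraction (r/R)² of I_d. Then B·2πr = μ₀ I_d (r/R)², giving B = μ₀ I_d r/(2πR²) = 1.35×10^-10 T.

1.35×10^-10 T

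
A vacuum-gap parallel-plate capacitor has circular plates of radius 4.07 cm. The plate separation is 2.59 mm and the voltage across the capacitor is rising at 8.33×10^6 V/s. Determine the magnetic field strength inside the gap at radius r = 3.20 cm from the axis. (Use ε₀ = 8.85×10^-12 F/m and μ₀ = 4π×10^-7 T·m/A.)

I_d = C dV/dt with C = ε₀πR²/d = 1.778×10^-11 F, so I_d = (1.778×10^-11)(8.33×10^6) = 1.481×10^-4 A.
∮B·dl = μ₀ I_d,enc with I_d,enc = I_d r²/R² = 9.155×10^-5 A; so B = μ₀ I_d,enc/(2πr) = 5.72×10^-10 T.

5.72×10^-10 T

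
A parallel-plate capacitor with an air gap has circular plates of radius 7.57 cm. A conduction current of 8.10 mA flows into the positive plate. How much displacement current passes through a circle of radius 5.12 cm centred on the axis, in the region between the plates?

Between the plates the displacement current equals the wire current: I_d = 8.10 mA = 8.10×10^-3 A.
Since J_d is uniform, the enclosed fraction is (r/R)² = 0.4575, giving I_d,enc = 3.71×10^-3 A.

3.71×10^-3 A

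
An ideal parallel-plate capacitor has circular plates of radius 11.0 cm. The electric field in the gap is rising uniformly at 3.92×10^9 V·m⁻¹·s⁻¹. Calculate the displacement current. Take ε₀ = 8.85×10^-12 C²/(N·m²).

1.32×10^-3 A

The displacement current is ε₀ times dΦ_E/dt = ε₀ A dE/dt = (8.85×10^-12)(0.03801)(3.92×10^9) = 1.32×10^-3 A.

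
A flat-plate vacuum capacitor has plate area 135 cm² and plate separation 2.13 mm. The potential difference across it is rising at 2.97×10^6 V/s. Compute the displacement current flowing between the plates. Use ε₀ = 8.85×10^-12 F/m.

The displacement current equals the charging current C dV/dt. With C = ε₀A/d = (8.85×10^-12)(0.0135)/(2.13×10^-3) = 5.609×10^-11 F, I_d = (5.609×10^-11)(2.97×10^6) = 1.67×10^-4 A.

1.67×10^-4 A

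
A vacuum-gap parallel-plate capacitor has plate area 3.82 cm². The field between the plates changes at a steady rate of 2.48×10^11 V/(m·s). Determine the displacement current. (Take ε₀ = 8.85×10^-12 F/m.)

8.38×10^-4 A

With a uniform field, Φ_E = EA, so I_d = ε₀ A dE/dt = 8.38×10^-4 A.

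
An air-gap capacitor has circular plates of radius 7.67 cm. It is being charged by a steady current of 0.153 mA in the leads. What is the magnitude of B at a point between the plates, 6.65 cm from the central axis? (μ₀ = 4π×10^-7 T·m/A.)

No conduction current crosses the gap, so I_d there equals the 1.53×10^-4 A in the leads.
For r < R the Ampère–Maxwell law gives B(2πr) = μ₀ I_d (r²/R²), so B = μ₀ I_d r/(2πR²) = (4π×10^-7)(1.53×10^-4)(0.0665)/(2π·0.0767²) = 3.46×10^-10 T.

3.46×10^-10 T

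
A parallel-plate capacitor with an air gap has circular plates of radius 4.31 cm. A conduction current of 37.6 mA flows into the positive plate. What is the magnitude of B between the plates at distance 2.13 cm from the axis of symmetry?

Between the plates the displacement current equals the wire current: I_d = 37.6 mA = 0.0376 A.
An Ampèrian loop of radius r encloses a fraction (r/R)² of I_d. Then B·2πr = μ₀ I_d (r/R)², giving B = μ₀ I_d r/(2πR²) = 8.62×10^-8 T.

8.62×10^-8 T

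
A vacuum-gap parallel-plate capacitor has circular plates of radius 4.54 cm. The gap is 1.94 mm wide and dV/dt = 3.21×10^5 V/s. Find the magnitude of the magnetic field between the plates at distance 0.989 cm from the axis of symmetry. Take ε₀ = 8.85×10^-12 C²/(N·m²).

dE/dt = (dV/dt)/d = 1.655×10^8 V/(m·s); I_d = ε₀(πR²)(dE/dt) = (8.85×10^-12)(6.475×10^-3)(1.655×10^8) = 9.484×10^-6 A.
An Ampèrian loop of radius r encloses a fraction (r/R)² of I_d. Then B·2πr = μ₀ I_d (r/R)², giving B = μ₀ I_d r/(2πR²) = 9.10×10^-12 T.

9.10×10^-12 T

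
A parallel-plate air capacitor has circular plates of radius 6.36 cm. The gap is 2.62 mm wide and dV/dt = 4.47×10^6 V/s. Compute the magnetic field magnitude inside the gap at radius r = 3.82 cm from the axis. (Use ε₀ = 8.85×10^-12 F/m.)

dE/dt = (dV/dt)/d = 1.706×10^9 V/(m·s); I_d = ε₀(πR²)(dE/dt) = (8.85×10^-12)(0.01271)(1.706×10^9) = 1.919×10^-4 A.
For r < R the Ampère–Maxwell law gives B(2πr) = μ₀ I_d (r²/R²), so B = μ₀ I_d r/(2πR²) = (4π×10^-7)(1.919×10^-4)(0.0382)/(2π·0.0636²) = 3.62×10^-10 T.

3.62×10^-10 T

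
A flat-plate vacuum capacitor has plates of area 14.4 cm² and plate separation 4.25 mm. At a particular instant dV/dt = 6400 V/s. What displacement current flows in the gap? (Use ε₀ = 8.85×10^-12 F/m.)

1.92×10^-8 A

E = V/d so dE/dt = (dV/dt)/d = 1.506×10^6 V/(m·s), and I_d = ε₀ A dE/dt = (8.85×10^-12)(1.44×10^-3)(1.506×10^6) = 1.92×10^-8 A.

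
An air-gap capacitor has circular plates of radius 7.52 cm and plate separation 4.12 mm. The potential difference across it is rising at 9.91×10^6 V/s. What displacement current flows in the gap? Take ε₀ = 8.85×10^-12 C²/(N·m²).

C = ε₀A/d = (8.85×10^-12)(0.01777)/(4.12×10^-3) = 3.817×10^-11 F.
I_d = C dV/dt = (3.817×10^-11)(9.91×10^6) = 3.78×10^-4 A.

3.78×10^-4 A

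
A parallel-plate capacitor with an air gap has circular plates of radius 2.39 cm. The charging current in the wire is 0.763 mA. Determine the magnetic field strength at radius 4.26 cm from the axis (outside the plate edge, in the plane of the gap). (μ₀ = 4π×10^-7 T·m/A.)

No conduction current crosses the gap, so I_d there equals the 7.63×10^-4 A in the leads.
Outside the plates the loop encloses all of I_d, so B·2πr = μ₀ I_d and B = 3.58×10^-9 T.

3.58×10^-9 T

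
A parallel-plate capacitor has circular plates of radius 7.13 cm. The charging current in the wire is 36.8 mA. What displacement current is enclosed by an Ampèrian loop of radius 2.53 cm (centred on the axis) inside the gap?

No conduction current crosses the gap, so I_d there equals the 0.0368 A in the leads.
The field is uniform, so I_d,enc = I_d (r/R)² = (0.0368)(2.53/7.13)² = 4.63×10^-3 A.

4.63×10^-3 A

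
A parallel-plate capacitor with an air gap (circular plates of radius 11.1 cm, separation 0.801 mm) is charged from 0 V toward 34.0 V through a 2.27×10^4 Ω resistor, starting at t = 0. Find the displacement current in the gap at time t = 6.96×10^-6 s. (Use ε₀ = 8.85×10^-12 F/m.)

C = ε₀A/d = (8.85×10^-12)(0.03871)/(8.01×10^-4) = 4.277×10^-10 F and τ = RC = 9.709×10^-6 s. I_d in the gap equals the RC charging current.
I_d(t) = (V₀/R) e^(−t/τ) = 1.498×10^-3 · e^(−0.7169) = 7.31×10^-4 A.

7.31×10^-4 A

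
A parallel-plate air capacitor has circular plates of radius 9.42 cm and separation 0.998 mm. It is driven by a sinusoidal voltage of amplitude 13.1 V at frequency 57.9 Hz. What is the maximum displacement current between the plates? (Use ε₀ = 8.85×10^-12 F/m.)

1.18×10^-6 A

C = ε₀A/d = (8.85×10^-12)(0.02788)/(9.98×10^-4) = 2.472×10^-10 F; ω = 2πf = 363.8 rad/s.
I_d = C dV/dt, so |I_d|_max = C V₀ ω = (2.472×10^-10)(13.1)(363.8) = 1.18×10^-6 A.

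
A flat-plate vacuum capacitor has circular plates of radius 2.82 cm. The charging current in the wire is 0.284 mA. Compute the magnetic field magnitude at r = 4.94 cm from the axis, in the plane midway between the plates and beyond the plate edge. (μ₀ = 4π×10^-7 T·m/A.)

1.15×10^-9 T

By continuity the displacement current in the gap matches the conduction current: I_d = 2.84×10^-4 A.
Outside the plates the loop encloses all of I_d, so B·2πr = μ₀ I_d and B = 1.15×10^-9 T.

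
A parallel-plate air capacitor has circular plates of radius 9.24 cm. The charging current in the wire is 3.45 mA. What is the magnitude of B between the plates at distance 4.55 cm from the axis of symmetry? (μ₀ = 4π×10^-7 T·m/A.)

3.68×10^-9 T

By continuity the displacement current in the gap matches the conduction current: I_d = 3.45×10^-3 A.
∮B·dl = μ₀ I_d,enc with I_d,enc = I_d r²/R² = 8.366×10^-4 A; so B = μ₀ I_d,enc/(2πr) = 3.68×10^-9 T.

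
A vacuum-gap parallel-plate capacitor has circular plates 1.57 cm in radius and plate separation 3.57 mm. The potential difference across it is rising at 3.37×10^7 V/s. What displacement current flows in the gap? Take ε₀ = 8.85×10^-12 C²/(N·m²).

E = V/d so dE/dt = (dV/dt)/d = 9.440×10^9 V/(m·s), and I_d = ε₀ A dE/dt = (8.85×10^-12)(7.744×10^-4)(9.440×10^9) = 6.47×10^-5 A.

6.47×10^-5 A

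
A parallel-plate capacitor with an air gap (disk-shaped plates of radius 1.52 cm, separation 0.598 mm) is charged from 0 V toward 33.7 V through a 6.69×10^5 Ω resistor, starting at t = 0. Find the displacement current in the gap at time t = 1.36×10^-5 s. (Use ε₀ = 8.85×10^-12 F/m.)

C = ε₀A/d = (8.85×10^-12)(7.258×10^-4)/(5.98×10^-4) = 1.074×10^-11 F, so τ = RC = 7.185×10^-6 s.
The conduction current is I(t) = (V₀/R) e^(−t/τ), and the displacement current between the plates equals it.
t/τ = 1.893; I_d = (33.7/6.69×10^5) · e^(−1.893) = (5.037×10^-5)(0.1506) = 7.59×10^-6 A.

7.59×10^-6 A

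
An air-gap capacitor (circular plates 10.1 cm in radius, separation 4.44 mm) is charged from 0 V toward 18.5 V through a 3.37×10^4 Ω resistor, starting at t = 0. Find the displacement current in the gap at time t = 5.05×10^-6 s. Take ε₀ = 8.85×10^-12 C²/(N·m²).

5.26×10^-5 A

C = ε₀A/d = (8.85×10^-12)(0.03205)/(4.44×10^-3) = 6.388×10^-11 F, so τ = RC = 2.153×10^-6 s.
The conduction current is I(t) = (V₀/R) e^(−t/τ), and the displacement current between the plates equals it.
t/τ = 2.346; I_d = (18.5/3.37×10^4) · e^(−2.346) = (5.490×10^-4)(0.09575) = 5.26×10^-5 A.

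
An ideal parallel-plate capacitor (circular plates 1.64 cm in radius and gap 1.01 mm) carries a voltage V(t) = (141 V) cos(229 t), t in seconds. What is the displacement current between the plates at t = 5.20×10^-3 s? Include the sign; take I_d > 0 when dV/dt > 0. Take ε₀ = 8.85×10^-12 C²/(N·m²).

-2.22×10^-7 A

dV/dt = (141)(229)·−sin(1.1908) = -2.999×10^4 V/s.
I_d = C dV/dt with C = ε₀A/d = (8.85×10^-12)(8.450×10^-4)/(1.01×10^-3) = 7.404×10^-12 F, so I_d = (7.404×10^-12)(-2.999×10^4) = -2.22×10^-7 A.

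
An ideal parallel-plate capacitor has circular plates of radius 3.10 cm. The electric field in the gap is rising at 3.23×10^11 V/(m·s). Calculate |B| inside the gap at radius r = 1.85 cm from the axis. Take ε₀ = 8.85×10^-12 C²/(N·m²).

3.32×10^-8 T

Through the whole plate area (πR² = 3.019×10^-3 m²), I_d = ε₀ πR² dE/dt = 8.630×10^-3 A.
An Ampèrian loop of radius r encloses a fraction (r/R)² of I_d. Then B·2πr = μ₀ I_d (r/R)², giving B = μ₀ I_d r/(2πR²) = 3.32×10^-8 T.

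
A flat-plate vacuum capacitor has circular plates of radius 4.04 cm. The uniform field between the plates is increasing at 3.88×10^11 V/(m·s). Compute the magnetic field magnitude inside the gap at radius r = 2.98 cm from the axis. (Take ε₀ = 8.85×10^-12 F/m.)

Total displacement current: I_d = ε₀(πR²)(dE/dt) = (8.85×10^-12)(5.128×10^-3)(3.88×10^11) = 0.01761 A.
An Ampèrian loop of radius r encloses a fraction (r/R)² of I_d. Then B·2πr = μ₀ I_d (r/R)², giving B = μ₀ I_d r/(2πR²) = 6.43×10^-8 T.

6.43×10^-8 T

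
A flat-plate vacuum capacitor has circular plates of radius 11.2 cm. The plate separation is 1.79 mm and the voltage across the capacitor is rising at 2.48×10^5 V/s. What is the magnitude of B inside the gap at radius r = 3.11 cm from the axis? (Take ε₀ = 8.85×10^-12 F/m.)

2.40×10^-11 T

With E = V/d, dE/dt = 1.385×10^8 V/(m·s) and πR² = 0.03941 m², giving I_d = ε₀ πR² dE/dt = 4.831×10^-5 A.
An Ampèrian loop of radius r encloses a fraction (r/R)² of I_d. Then B·2πr = μ₀ I_d (r/R)², giving B = μ₀ I_d r/(2πR²) = 2.40×10^-11 T.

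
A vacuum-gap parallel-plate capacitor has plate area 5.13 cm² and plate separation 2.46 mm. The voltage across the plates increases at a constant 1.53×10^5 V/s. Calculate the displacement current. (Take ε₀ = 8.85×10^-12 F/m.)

E = V/d so dE/dt = (dV/dt)/d = 6.220×10^7 V/(m·s), and I_d = ε₀ A dE/dt = (8.85×10^-12)(5.13×10^-4)(6.220×10^7) = 2.82×10^-7 A.

2.82×10^-7 A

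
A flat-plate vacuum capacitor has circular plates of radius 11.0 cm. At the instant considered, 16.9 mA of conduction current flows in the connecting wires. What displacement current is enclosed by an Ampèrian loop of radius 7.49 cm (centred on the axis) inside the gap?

7.84×10^-3 A

Between the plates the displacement current equals the wire current: I_d = 16.9 mA = 0.0169 A.
Through an area πr² the displacement current is I_d·(πr²/πR²) = I_d (r/R)² = 7.84×10^-3 A.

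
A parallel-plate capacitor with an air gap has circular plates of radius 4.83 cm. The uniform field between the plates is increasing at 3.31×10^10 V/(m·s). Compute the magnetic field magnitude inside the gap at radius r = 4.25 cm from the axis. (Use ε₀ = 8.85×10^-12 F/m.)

7.82×10^-9 T

Total displacement current: I_d = ε₀(πR²)(dE/dt) = (8.85×10^-12)(7.329×10^-3)(3.31×10^10) = 2.147×10^-3 A.
For r < R the Ampère–Maxwell law gives B(2πr) = μ₀ I_d (r²/R²), so B = μ₀ I_d r/(2πR²) = (4π×10^-7)(2.147×10^-3)(0.0425)/(2π·0.0483²) = 7.82×10^-9 T.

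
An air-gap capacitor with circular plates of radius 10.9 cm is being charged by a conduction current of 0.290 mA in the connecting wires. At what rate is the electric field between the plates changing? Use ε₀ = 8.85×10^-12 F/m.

Charge continuity gives I_d = I = 2.90×10^-4 A between the plates.
Since I_d = ε₀ A dE/dt, dE/dt = I_d/(ε₀A) = (2.90×10^-4)/((8.85×10^-12)(0.03733)) = 8.78×10^8 V/(m·s).

8.78×10^8 V/(m·s)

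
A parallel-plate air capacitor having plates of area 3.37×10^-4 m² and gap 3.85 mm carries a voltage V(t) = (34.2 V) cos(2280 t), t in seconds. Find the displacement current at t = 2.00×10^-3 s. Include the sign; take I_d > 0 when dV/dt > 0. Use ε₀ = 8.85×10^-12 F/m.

C = ε₀A/d = (8.85×10^-12)(3.37×10^-4)/(3.85×10^-3) = 7.747×10^-13 F. dV/dt = V₀ω·−sin(ωt); at ωt = 4.56 rad this factor is 0.9884.
I_d = C dV/dt = (7.747×10^-13)(34.2)(2280)(0.9884) = 5.97×10^-8 A.

5.97×10^-8 A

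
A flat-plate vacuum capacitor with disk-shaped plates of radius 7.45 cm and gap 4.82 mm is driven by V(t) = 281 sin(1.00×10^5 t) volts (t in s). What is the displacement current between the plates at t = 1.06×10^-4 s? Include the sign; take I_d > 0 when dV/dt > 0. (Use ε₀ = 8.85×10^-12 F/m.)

-3.47×10^-4 A

dV/dt = (281)(1.00×10^5)·cos(10.6) = -1.083×10^7 V/s.
I_d = C dV/dt with C = ε₀A/d = (8.85×10^-12)(0.01744)/(4.82×10^-3) = 3.202×10^-11 F, so I_d = (3.202×10^-11)(-1.083×10^7) = -3.47×10^-4 A.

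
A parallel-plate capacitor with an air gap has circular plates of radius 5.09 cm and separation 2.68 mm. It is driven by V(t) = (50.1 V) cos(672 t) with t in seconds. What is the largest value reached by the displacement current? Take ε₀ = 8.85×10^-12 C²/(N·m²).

9.05×10^-7 A

The displacement current equals the conduction current C dV/dt, which peaks at C V₀ ω.
With C = ε₀A/d = (8.85×10^-12)(8.139×10^-3)/(2.68×10^-3) = 2.688×10^-11 F and ω = 672 rad/s, I_d,max = (2.688×10^-11)(50.1)(672) = 9.05×10^-7 A.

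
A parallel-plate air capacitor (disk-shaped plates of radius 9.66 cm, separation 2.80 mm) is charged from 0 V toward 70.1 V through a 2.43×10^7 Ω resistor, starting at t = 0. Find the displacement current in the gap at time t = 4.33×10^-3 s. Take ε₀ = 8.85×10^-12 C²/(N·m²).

4.22×10^-7 A

With C = ε₀A/d = (8.85×10^-12)(0.02932)/(2.80×10^-3) = 9.267×10^-11 F, the time constant is τ = RC = 2.252×10^-3 s, so t/τ = 1.923 and e^(−t/τ) = 0.1462.
I_d = I_cond = (V₀/R) e^(−t/τ) = (2.885×10^-6)(0.1462) = 4.22×10^-7 A.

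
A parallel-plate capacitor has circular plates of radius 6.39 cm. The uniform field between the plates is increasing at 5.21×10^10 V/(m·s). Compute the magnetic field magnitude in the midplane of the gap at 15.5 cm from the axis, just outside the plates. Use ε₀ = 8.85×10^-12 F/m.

7.63×10^-9 T

Total displacement current: I_d = ε₀(πR²)(dE/dt) = (8.85×10^-12)(0.01283)(5.21×10^10) = 5.916×10^-3 A.
With r > R the enclosed displacement current is the full I_d; B = μ₀ I_d / (2πr) = 7.63×10^-9 T.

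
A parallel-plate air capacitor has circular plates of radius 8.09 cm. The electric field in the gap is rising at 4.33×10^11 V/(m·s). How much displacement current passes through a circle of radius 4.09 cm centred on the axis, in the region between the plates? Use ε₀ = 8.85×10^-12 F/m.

0.0201 A

I_d = ε₀ dΦ_E/dt = ε₀ πR² (dE/dt) = (8.85×10^-12)(0.02056)(4.33×10^11) = 0.07879 A through the full plate area.
Since J_d is uniform, the enclosed fraction is (r/R)² = 0.2556, giving I_d,enc = 0.0201 A.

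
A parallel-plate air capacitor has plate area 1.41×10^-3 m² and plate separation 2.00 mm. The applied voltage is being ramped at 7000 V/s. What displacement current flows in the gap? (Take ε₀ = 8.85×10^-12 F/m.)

4.37×10^-8 A

E = V/d so dE/dt = (dV/dt)/d = 3.500×10^6 V/(m·s), and I_d = ε₀ A dE/dt = (8.85×10^-12)(1.41×10^-3)(3.500×10^6) = 4.37×10^-8 A.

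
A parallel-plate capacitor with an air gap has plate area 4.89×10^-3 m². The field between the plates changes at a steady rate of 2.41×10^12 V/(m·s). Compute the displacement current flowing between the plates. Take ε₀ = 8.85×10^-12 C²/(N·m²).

I_d = ε₀ A (dE/dt) = (8.85×10^-12)(4.89×10^-3 m²)(2.41×10^12) = 0.104 A.

0.104 A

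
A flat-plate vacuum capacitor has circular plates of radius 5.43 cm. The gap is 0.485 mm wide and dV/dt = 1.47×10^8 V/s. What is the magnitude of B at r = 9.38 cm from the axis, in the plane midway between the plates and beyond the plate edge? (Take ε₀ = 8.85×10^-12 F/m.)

5.30×10^-8 T

I_d = C dV/dt with C = ε₀πR²/d = 1.690×10^-10 F, so I_d = (1.690×10^-10)(1.47×10^8) = 0.02484 A.
With r > R the enclosed displacement current is the full I_d; B = μ₀ I_d / (2πr) = 5.30×10^-8 T.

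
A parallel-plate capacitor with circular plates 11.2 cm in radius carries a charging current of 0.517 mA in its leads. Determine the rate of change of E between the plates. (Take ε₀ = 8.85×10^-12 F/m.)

The displacement current between the plates equals the conduction current, I_d = 0.517 mA.
Then dE/dt = I_d/(ε₀A) = 1.48×10^9 V/(m·s).

1.48×10^9 V/(m·s)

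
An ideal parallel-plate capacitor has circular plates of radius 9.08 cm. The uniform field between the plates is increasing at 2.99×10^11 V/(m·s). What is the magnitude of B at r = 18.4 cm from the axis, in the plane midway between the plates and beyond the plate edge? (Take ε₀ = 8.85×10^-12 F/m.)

7.45×10^-8 T

Total displacement current: I_d = ε₀(πR²)(dE/dt) = (8.85×10^-12)(0.02590)(2.99×10^11) = 0.06854 A.
With r > R the enclosed displacement current is the full I_d; B = μ₀ I_d / (2πr) = 7.45×10^-8 T.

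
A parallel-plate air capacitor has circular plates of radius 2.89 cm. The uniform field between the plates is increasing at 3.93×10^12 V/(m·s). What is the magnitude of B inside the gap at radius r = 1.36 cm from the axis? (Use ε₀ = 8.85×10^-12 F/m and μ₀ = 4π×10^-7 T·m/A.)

I_d = ε₀ dΦ_E/dt = ε₀ πR² (dE/dt) = (8.85×10^-12)(2.624×10^-3)(3.93×10^12) = 0.09126 A through the full plate area.
For r < R the Ampère–Maxwell law gives B(2πr) = μ₀ I_d (r²/R²), so B = μ₀ I_d r/(2πR²) = (4π×10^-7)(0.09126)(0.0136)/(2π·0.0289²) = 2.97×10^-7 T.

2.97×10^-7 T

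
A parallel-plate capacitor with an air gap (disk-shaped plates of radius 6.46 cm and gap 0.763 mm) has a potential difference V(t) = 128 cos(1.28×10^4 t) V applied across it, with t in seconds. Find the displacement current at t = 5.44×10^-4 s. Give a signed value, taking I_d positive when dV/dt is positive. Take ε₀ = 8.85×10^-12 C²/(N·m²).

-1.57×10^-4 A

dV/dt = (128)(1.28×10^4)·−sin(6.9632) = -1.030×10^6 V/s.
I_d = C dV/dt with C = ε₀A/d = (8.85×10^-12)(0.01311)/(7.63×10^-4) = 1.521×10^-10 F, so I_d = (1.521×10^-10)(-1.030×10^6) = -1.57×10^-4 A.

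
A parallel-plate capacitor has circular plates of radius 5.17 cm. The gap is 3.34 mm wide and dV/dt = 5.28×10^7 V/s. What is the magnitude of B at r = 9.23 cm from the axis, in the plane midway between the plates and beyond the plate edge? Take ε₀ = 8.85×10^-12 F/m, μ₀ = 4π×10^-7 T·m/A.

dE/dt = (dV/dt)/d = 1.581×10^10 V/(m·s); I_d = ε₀(πR²)(dE/dt) = (8.85×10^-12)(8.397×10^-3)(1.581×10^10) = 1.175×10^-3 A.
For r ≥ R the full I_d is enclosed: B = μ₀ I_d/(2πr) = (4π×10^-7)(1.175×10^-3)/(2π·0.0923) = 2.55×10^-9 T.

2.55×10^-9 T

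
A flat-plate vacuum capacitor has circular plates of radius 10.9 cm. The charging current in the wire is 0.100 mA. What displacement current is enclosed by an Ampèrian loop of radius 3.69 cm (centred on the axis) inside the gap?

1.15×10^-5 A

No conduction current crosses the gap, so I_d there equals the 1.00×10^-4 A in the leads.
Since J_d is uniform, the enclosed fraction is (r/R)² = 0.1146, giving I_d,enc = 1.15×10^-5 A.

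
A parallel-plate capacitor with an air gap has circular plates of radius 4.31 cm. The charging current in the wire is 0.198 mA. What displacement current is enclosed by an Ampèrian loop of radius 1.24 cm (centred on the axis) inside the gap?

Between the plates the displacement current equals the wire current: I_d = 0.198 mA = 1.98×10^-4 A.
Through an area πr² the displacement current is I_d·(πr²/πR²) = I_d (r/R)² = 1.64×10^-5 A.

1.64×10^-5 A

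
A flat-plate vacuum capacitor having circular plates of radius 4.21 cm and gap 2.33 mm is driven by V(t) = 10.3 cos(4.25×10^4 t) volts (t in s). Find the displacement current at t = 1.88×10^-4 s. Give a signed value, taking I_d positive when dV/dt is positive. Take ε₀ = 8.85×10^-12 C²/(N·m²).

dE/dt = (V₀ω/d)·−sin(ωt) with ωt = 7.99 rad: (10.3)(4.25×10^4)(-0.9908)/(2.33×10^-3) = -1.861×10^8 V/(m·s).
I_d = ε₀ A dE/dt = (8.85×10^-12)(5.568×10^-3)(-1.861×10^8) = -9.17×10^-6 A.

-9.17×10^-6 A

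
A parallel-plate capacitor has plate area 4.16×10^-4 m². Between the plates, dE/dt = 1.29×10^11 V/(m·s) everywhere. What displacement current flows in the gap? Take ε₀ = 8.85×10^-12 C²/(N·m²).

4.75×10^-4 A

With a uniform field, Φ_E = EA, so I_d = ε₀ A dE/dt = 4.75×10^-4 A.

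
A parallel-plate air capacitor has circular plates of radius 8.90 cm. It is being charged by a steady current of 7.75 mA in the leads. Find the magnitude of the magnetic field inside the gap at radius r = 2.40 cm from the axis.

By continuity the displacement current in the gap matches the conduction current: I_d = 7.75×10^-3 A.
∮B·dl = μ₀ I_d,enc with I_d,enc = I_d r²/R² = 5.636×10^-4 A; so B = μ₀ I_d,enc/(2πr) = 4.70×10^-9 T.

4.70×10^-9 T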